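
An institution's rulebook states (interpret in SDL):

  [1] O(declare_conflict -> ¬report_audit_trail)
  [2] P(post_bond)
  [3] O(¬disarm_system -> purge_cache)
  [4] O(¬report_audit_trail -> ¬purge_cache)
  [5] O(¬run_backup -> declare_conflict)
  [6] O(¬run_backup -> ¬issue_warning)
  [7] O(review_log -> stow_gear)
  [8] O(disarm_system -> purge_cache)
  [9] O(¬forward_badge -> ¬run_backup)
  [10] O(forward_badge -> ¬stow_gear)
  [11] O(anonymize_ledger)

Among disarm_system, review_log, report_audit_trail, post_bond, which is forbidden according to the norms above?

review_log

Premises 3 and 8 are O(¬disarm_system -> purge_cache) and O(disarm_system -> purge_cache); every ideal world satisfies ¬disarm_system or disarm_system, so in either case purge_cache holds — hence O(purge_cache).
The contrapositive of premise 4 (O(¬report_audit_trail -> ¬purge_cache)) is O(purge_cache -> report_audit_trail), and O(purge_cache) is already established, so O(report_audit_trail).
Premise 1, O(declare_conflict -> ¬report_audit_trail), contraposes to O(report_audit_trail -> ¬declare_conflict); with O(report_audit_trail) we get O(¬declare_conflict).
The contrapositive of premise 5 (O(¬run_backup -> declare_conflict)) is O(¬declare_conflict -> run_backup), and O(¬declare_conflict) is already established, so O(run_backup).
Premise 9 is O(¬forward_badge -> ¬run_backup); contrapositively O(run_backup -> forward_badge). Since O(run_backup) holds, K gives O(forward_badge).
With premise 10, O(forward_badge -> ¬stow_gear), the K-axiom yields O(¬stow_gear).
The contrapositive of premise 7 (O(review_log -> stow_gear)) is O(¬stow_gear -> ¬review_log), and O(¬stow_gear) is already established, so O(¬review_log).
So O(¬review_log) holds, i.e. review_log is forbidden. None of the other listed options is forbidden under the premises.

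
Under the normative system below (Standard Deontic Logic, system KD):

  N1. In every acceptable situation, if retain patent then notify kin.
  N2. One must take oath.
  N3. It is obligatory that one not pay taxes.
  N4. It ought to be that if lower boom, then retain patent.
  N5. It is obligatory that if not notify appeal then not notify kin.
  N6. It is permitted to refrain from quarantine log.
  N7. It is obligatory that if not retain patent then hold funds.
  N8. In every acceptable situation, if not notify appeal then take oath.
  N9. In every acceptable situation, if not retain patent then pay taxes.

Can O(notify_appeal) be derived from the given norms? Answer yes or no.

Premise 3 gives O(¬pay_taxes).
Premise 9 is O(¬retain_patent → pay_taxes); contrapositively O(¬pay_taxes → retain_patent). Since O(¬pay_taxes) holds, K gives O(retain_patent).
Applying K to premise 1 (O(retain_patent → notify_kin)) and O(retain_patent) yields O(notify_kin).
Premise 5 is O(¬notify_appeal → ¬notify_kin); contrapositively O(notify_kin → notify_appeal). Since O(notify_kin) holds, K gives O(notify_appeal).
Premises 2, 4, 6, 7, 8 do not contribute to this derivation.
So O(notify_appeal) follows.

Yes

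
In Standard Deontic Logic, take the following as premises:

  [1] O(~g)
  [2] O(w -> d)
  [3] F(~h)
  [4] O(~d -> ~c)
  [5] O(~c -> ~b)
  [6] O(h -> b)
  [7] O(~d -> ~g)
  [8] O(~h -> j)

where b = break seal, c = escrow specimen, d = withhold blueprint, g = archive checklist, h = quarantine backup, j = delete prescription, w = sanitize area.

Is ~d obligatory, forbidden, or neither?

Forbidden

F(~h) at premise 3 means O(h).
Premise 6 is O(h -> b); since O(h), deontic closure gives O(b).
The contrapositive of premise 5 (O(~c -> ~b)) is O(b -> c), and O(b) is already established, so O(c).
The contrapositive of premise 4 (O(~d -> ~c)) is O(c -> d), and O(c) is already established, so O(d).
Premises 1, 2, 7, 8 do not contribute to this derivation.
Thus O(d), which is F(~d): ~d is forbidden.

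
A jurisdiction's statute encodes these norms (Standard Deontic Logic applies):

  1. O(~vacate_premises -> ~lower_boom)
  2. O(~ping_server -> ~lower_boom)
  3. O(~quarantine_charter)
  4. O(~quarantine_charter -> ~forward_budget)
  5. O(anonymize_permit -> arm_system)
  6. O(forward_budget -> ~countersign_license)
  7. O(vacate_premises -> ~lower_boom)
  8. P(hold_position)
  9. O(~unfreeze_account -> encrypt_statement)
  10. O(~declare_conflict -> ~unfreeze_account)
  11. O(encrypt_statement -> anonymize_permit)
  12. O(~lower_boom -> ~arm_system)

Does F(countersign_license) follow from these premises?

No

Premise 6 is O(forward_budget -> ~countersign_license), but O(forward_budget) is not derivable from the premises, so it does not yield O(~countersign_license).
No other premise forces O(~countersign_license). An ideal world satisfying every premise can still have countersign_license true, so F(countersign_license) is not derivable.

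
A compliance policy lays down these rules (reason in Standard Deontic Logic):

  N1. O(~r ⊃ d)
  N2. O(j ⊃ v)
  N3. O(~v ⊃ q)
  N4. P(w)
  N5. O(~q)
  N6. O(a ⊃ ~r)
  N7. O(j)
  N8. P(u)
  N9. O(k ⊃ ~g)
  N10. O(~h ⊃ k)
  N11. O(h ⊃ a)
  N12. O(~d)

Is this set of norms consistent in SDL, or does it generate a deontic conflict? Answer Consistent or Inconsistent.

Consistent

Premise 3 is O(~v ⊃ q), but O(~v) is not derivable from the premises, so it does not yield O(q).
So O(q) is not derivable, and the apparent clash with O(~q) does not arise.
A world satisfying every obligation exists (e.g. a=false, d=false, g=false, h=false, j=true, k=true, q=false, r=true, u=false, v=true, w=false); no atom is both obligatory and forbidden, so the set is consistent.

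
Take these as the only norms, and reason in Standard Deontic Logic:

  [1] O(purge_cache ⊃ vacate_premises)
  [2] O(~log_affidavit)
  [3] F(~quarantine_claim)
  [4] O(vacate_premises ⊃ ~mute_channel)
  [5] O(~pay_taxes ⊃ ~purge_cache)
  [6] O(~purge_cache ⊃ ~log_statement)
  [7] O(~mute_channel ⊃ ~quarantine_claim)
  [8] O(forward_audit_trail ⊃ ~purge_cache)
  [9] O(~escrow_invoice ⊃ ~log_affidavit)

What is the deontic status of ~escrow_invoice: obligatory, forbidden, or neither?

Premise 9 is O(~escrow_invoice ⊃ ~log_affidavit); even if O(~log_affidavit) held, inferring O(~escrow_invoice) would be affirming the consequent — invalid.
No premise or chain of K-axiom applications forces O(~escrow_invoice), and none forces O(escrow_invoice). So ~escrow_invoice is neither obligatory nor forbidden under these norms.

Neither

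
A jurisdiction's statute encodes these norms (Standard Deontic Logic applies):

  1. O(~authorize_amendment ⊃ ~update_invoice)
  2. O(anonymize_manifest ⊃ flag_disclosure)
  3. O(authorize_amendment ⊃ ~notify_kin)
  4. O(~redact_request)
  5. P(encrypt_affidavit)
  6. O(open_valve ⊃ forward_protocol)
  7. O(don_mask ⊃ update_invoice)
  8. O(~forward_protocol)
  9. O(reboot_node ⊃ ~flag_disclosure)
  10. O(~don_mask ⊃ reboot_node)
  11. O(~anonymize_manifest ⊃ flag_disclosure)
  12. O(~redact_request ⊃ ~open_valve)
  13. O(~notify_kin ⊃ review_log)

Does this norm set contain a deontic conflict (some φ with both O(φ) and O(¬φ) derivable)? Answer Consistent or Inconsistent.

Premise 6 is O(open_valve ⊃ forward_protocol), but O(open_valve) is not derivable from the premises, so it does not yield O(forward_protocol).
So O(forward_protocol) is not derivable, and the apparent clash with O(~forward_protocol) does not arise.
A world satisfying every obligation exists (e.g. anonymize_manifest=false, authorize_amendment=true, don_mask=true, encrypt_affidavit=false, flag_disclosure=true, forward_protocol=false, notify_kin=false, open_valve=false, reboot_node=false, redact_request=false, review_log=true, update_invoice=true); no atom is both obligatory and forbidden, so the set is consistent.

Consistent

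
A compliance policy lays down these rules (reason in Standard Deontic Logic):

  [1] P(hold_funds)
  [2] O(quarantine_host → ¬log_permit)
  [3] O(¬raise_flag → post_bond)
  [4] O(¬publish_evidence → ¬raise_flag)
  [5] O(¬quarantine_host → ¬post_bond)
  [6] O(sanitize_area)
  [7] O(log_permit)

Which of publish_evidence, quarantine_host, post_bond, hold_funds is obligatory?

publish_evidence

Premise 7 gives O(log_permit).
Premise 2 is O(quarantine_host → ¬log_permit); contrapositively O(log_permit → ¬quarantine_host). Since O(log_permit) holds, K gives O(¬quarantine_host).
With premise 5, O(¬quarantine_host → ¬post_bond), the K-axiom yields O(¬post_bond).
Premise 3 is O(¬raise_flag → post_bond); contrapositively O(¬post_bond → raise_flag). Since O(¬post_bond) holds, K gives O(raise_flag).
Premise 4 is O(¬publish_evidence → ¬raise_flag); contrapositively O(raise_flag → publish_evidence). Since O(raise_flag) holds, K gives O(publish_evidence).
So O(publish_evidence) holds — publish_evidence is obligatory. None of the other listed options is made obligatory by any chain of premises.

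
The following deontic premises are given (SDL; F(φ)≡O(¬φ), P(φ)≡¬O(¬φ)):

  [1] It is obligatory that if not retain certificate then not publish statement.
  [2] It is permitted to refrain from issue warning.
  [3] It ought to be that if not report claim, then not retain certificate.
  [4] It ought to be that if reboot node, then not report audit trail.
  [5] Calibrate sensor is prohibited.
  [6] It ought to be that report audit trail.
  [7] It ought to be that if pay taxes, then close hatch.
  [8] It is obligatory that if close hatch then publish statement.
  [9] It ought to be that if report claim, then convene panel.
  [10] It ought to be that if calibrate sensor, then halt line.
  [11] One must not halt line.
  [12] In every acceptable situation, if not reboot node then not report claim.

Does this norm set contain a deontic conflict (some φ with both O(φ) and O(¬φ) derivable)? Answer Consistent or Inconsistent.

Premise 10 is O(calibrate_sensor → halt_line), but O(calibrate_sensor) is not derivable from the premises, so it does not yield O(halt_line).
So O(halt_line) is not derivable, and the apparent clash with O(¬halt_line) does not arise.
A world satisfying every obligation exists (e.g. calibrate_sensor=false, close_hatch=false, convene_panel=false, halt_line=false, issue_warning=false, pay_taxes=false, publish_statement=false, reboot_node=false, report_audit_trail=true, report_claim=false, retain_certificate=false); no atom is both obligatory and forbidden, so the set is consistent.

Consistent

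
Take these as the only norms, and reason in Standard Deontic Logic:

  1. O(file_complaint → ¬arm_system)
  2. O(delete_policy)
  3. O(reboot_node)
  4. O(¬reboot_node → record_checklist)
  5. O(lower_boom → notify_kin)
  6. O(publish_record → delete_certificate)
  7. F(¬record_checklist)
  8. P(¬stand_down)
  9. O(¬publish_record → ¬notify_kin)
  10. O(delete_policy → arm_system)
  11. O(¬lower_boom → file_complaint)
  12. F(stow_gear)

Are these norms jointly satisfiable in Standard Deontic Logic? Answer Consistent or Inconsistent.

Premise 4 is O(¬reboot_node → record_checklist); even if O(record_checklist) held, inferring O(¬reboot_node) would be affirming the consequent — invalid.
So O(¬reboot_node) is not derivable, and the apparent clash with O(reboot_node) does not arise.
A world satisfying every obligation exists (e.g. arm_system=true, delete_certificate=true, delete_policy=true, file_complaint=false, lower_boom=true, notify_kin=true, publish_record=true, reboot_node=true, record_checklist=true, stand_down=false, stow_gear=false); no atom is both obligatory and forbidden, so the set is consistent.

Consistent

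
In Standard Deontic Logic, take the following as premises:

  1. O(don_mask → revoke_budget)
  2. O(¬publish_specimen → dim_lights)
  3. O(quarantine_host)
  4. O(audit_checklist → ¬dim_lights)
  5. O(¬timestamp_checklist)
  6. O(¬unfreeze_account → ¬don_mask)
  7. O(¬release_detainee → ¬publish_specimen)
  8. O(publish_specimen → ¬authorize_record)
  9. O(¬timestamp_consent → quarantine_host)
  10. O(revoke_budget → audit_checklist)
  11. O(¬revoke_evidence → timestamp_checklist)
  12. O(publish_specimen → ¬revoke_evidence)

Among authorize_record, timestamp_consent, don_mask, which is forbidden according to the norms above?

From premise 5 we have O(¬timestamp_checklist).
Premise 11 is O(¬revoke_evidence → timestamp_checklist); contrapositively O(¬timestamp_checklist → revoke_evidence). Since O(¬timestamp_checklist) holds, K gives O(revoke_evidence).
Premise 12, O(publish_specimen → ¬revoke_evidence), contraposes to O(revoke_evidence → ¬publish_specimen); with O(revoke_evidence) we get O(¬publish_specimen).
Applying K to premise 2 (O(¬publish_specimen → dim_lights)) and O(¬publish_specimen) yields O(dim_lights).
The contrapositive of premise 4 (O(audit_checklist → ¬dim_lights)) is O(dim_lights → ¬audit_checklist), and O(dim_lights) is already established, so O(¬audit_checklist).
Premise 10, O(revoke_budget → audit_checklist), contraposes to O(¬audit_checklist → ¬revoke_budget); with O(¬audit_checklist) we get O(¬revoke_budget).
Premise 1 is O(don_mask → revoke_budget); contrapositively O(¬revoke_budget → ¬don_mask). Since O(¬revoke_budget) holds, K gives O(¬don_mask).
So O(¬don_mask) holds, i.e. don_mask is forbidden. None of the other listed options is forbidden under the premises.

don_mask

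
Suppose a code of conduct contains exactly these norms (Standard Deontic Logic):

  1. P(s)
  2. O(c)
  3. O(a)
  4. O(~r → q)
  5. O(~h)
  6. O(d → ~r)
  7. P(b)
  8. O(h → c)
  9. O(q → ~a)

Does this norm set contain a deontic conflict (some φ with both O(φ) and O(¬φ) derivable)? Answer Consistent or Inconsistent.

Consistent

Premise 8 is O(h → c); even if O(c) held, inferring O(h) would be affirming the consequent — invalid.
So O(h) is not derivable, and the apparent clash with O(~h) does not arise.
A world satisfying every obligation exists (e.g. a=true, b=false, c=true, d=false, h=false, q=false, r=true, s=false); no atom is both obligatory and forbidden, so the set is consistent.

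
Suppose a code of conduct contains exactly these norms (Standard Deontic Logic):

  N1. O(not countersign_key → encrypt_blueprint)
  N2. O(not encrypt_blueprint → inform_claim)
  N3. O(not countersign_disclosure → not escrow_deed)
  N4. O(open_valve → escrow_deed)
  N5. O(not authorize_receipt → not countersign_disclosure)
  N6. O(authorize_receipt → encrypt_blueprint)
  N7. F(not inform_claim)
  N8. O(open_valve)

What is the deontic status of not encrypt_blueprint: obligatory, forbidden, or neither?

Forbidden

Premise 8 states O(open_valve) outright.
Applying K to premise 4 (O(open_valve → escrow_deed)) and O(open_valve) yields O(escrow_deed).
Premise 3 is O(not countersign_disclosure → not escrow_deed); contrapositively O(escrow_deed → countersign_disclosure). Since O(escrow_deed) holds, K gives O(countersign_disclosure).
Premise 5, O(not authorize_receipt → not countersign_disclosure), contraposes to O(countersign_disclosure → authorize_receipt); with O(countersign_disclosure) we get O(authorize_receipt).
Premise 6 is O(authorize_receipt → encrypt_blueprint); since O(authorize_receipt), deontic closure gives O(encrypt_blueprint).
Premises 1, 2, 7 do not contribute to this derivation.
Thus O(encrypt_blueprint), which is F(not encrypt_blueprint): not encrypt_blueprint is forbidden.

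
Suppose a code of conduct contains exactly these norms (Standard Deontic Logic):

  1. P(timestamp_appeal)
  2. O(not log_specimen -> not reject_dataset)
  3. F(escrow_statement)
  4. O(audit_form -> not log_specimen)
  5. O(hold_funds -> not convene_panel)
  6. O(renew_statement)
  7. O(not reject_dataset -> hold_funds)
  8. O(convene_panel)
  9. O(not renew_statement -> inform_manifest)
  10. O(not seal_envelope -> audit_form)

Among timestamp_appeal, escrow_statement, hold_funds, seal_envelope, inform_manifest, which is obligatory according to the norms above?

Premise 8 states O(convene_panel) outright.
Premise 5, O(hold_funds -> not convene_panel), contraposes to O(convene_panel -> not hold_funds); with O(convene_panel) we get O(not hold_funds).
Premise 7 is O(not reject_dataset -> hold_funds); contrapositively O(not hold_funds -> reject_dataset). Since O(not hold_funds) holds, K gives O(reject_dataset).
The contrapositive of premise 2 (O(not log_specimen -> not reject_dataset)) is O(reject_dataset -> log_specimen), and O(reject_dataset) is already established, so O(log_specimen).
Premise 4, O(audit_form -> not log_specimen), contraposes to O(log_specimen -> not audit_form); with O(log_specimen) we get O(not audit_form).
The contrapositive of premise 10 (O(not seal_envelope -> audit_form)) is O(not audit_form -> seal_envelope), and O(not audit_form) is already established, so O(seal_envelope).
So O(seal_envelope) holds — seal_envelope is obligatory. None of the other listed options is made obligatory by any chain of premises.

seal_envelope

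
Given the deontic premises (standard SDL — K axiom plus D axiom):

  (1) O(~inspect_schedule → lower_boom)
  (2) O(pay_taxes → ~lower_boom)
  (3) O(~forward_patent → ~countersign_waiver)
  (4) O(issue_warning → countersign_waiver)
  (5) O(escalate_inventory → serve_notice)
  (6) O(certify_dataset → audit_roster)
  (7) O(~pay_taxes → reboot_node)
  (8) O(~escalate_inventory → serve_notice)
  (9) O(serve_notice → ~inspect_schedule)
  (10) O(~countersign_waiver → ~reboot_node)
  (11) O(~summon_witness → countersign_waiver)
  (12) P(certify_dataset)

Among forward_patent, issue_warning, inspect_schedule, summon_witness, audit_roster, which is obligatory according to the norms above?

Premises 8 and 5 cover both cases: O(~escalate_inventory → serve_notice) and O(escalate_inventory → serve_notice). Since ~escalate_inventory ∨ escalate_inventory is a tautology, O(serve_notice) follows.
From O(serve_notice) and premise 9, O(serve_notice → ~inspect_schedule), we obtain O(~inspect_schedule).
With premise 1, O(~inspect_schedule → lower_boom), the K-axiom yields O(lower_boom).
The contrapositive of premise 2 (O(pay_taxes → ~lower_boom)) is O(lower_boom → ~pay_taxes), and O(lower_boom) is already established, so O(~pay_taxes).
Applying K to premise 7 (O(~pay_taxes → reboot_node)) and O(~pay_taxes) yields O(reboot_node).
Premise 10, O(~countersign_waiver → ~reboot_node), contraposes to O(reboot_node → countersign_waiver); with O(reboot_node) we get O(countersign_waiver).
The contrapositive of premise 3 (O(~forward_patent → ~countersign_waiver)) is O(countersign_waiver → forward_patent), and O(countersign_waiver) is already established, so O(forward_patent).
So O(forward_patent) holds — forward_patent is obligatory. None of the other listed options is made obligatory by any chain of premises.

forward_patent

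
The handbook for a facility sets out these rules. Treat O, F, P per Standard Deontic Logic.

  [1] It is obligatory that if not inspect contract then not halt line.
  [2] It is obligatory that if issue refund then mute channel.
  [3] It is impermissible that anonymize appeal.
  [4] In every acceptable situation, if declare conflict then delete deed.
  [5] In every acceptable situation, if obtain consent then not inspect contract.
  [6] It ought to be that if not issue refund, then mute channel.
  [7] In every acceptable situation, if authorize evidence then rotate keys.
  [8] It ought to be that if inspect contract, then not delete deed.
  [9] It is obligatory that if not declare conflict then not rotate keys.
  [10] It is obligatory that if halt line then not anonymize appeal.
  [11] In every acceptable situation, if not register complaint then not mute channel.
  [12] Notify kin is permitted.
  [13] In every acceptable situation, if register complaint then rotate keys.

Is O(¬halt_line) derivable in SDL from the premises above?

Premises 2 and 6 are O(issue_refund → mute_channel) and O(¬issue_refund → mute_channel); every ideal world satisfies issue_refund or ¬issue_refund, so in either case mute_channel holds — hence O(mute_channel).
Premise 11 is O(¬register_complaint → ¬mute_channel); contrapositively O(mute_channel → register_complaint). Since O(mute_channel) holds, K gives O(register_complaint).
Premise 13 is O(register_complaint → rotate_keys); since O(register_complaint), deontic closure gives O(rotate_keys).
Premise 9, O(¬declare_conflict → ¬rotate_keys), contraposes to O(rotate_keys → declare_conflict); with O(rotate_keys) we get O(declare_conflict).
Premise 4 is O(declare_conflict → delete_deed); since O(declare_conflict), deontic closure gives O(delete_deed).
The contrapositive of premise 8 (O(inspect_contract → ¬delete_deed)) is O(delete_deed → ¬inspect_contract), and O(delete_deed) is already established, so O(¬inspect_contract).
With premise 1, O(¬inspect_contract → ¬halt_line), the K-axiom yields O(¬halt_line).
Premises 3, 5, 7, 10, 12 do not contribute to this derivation.
So O(¬halt_line) follows.

Yes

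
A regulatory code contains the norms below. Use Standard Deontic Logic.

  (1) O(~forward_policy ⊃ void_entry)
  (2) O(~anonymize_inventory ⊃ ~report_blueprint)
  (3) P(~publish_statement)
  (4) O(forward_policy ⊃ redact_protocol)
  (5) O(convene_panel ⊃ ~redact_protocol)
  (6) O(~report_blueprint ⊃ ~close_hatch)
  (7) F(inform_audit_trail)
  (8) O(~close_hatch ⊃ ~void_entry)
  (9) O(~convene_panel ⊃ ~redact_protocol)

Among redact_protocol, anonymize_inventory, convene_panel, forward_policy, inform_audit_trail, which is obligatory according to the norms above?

Premises 5 and 9 cover both cases: O(convene_panel ⊃ ~redact_protocol) and O(~convene_panel ⊃ ~redact_protocol). Since convene_panel ∨ ~convene_panel is a tautology, O(~redact_protocol) follows.
Premise 4 is O(forward_policy ⊃ redact_protocol); contrapositively O(~redact_protocol ⊃ ~forward_policy). Since O(~redact_protocol) holds, K gives O(~forward_policy).
Applying K to premise 1 (O(~forward_policy ⊃ void_entry)) and O(~forward_policy) yields O(void_entry).
Premise 8 is O(~close_hatch ⊃ ~void_entry); contrapositively O(void_entry ⊃ close_hatch). Since O(void_entry) holds, K gives O(close_hatch).
The contrapositive of premise 6 (O(~report_blueprint ⊃ ~close_hatch)) is O(close_hatch ⊃ report_blueprint), and O(close_hatch) is already established, so O(report_blueprint).
The contrapositive of premise 2 (O(~anonymize_inventory ⊃ ~report_blueprint)) is O(report_blueprint ⊃ anonymize_inventory), and O(report_blueprint) is already established, so O(anonymize_inventory).
So O(anonymize_inventory) holds — anonymize_inventory is obligatory. None of the other listed options is made obligatory by any chain of premises.

anonymize_inventory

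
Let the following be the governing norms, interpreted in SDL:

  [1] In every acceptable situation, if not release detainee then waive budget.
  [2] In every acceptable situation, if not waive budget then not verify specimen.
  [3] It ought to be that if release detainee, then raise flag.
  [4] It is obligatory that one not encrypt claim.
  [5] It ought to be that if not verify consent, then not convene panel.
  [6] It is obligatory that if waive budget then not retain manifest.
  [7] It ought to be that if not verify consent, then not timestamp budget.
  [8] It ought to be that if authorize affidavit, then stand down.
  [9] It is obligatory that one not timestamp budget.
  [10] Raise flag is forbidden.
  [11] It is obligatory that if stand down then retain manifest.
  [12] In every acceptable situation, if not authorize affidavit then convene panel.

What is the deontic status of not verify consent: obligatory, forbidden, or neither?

Forbidden

Premise 10 is F(raise_flag), i.e. O(¬raise_flag).
Premise 3, O(release_detainee → raise_flag), contraposes to O(¬raise_flag → ¬release_detainee); with O(¬raise_flag) we get O(¬release_detainee).
Premise 1 is O(¬release_detainee → waive_budget); since O(¬release_detainee), deontic closure gives O(waive_budget).
Applying K to premise 6 (O(waive_budget → ¬retain_manifest)) and O(waive_budget) yields O(¬retain_manifest).
The contrapositive of premise 11 (O(stand_down → retain_manifest)) is O(¬retain_manifest → ¬stand_down), and O(¬retain_manifest) is already established, so O(¬stand_down).
Premise 8, O(authorize_affidavit → stand_down), contraposes to O(¬stand_down → ¬authorize_affidavit); with O(¬stand_down) we get O(¬authorize_affidavit).
With premise 12, O(¬authorize_affidavit → convene_panel), the K-axiom yields O(convene_panel).
Premise 5 is O(¬verify_consent → ¬convene_panel); contrapositively O(convene_panel → verify_consent). Since O(convene_panel) holds, K gives O(verify_consent).
Premises 2, 4, 7, 9 do not contribute to this derivation.
Thus O(verify_consent), which is F(¬verify_consent): ¬verify_consent is forbidden.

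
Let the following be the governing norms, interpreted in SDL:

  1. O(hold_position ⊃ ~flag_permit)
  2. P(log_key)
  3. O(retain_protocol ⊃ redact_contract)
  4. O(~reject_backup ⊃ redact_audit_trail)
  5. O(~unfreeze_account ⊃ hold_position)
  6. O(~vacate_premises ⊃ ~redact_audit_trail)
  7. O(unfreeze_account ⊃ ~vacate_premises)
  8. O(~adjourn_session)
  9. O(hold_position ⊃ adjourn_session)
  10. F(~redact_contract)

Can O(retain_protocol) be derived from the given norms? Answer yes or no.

Premise 3 is O(retain_protocol ⊃ redact_contract); even if O(redact_contract) held, inferring O(retain_protocol) would be affirming the consequent — invalid.
No other premise forces O(retain_protocol). An ideal world satisfying every premise can still have retain_protocol false, so O(retain_protocol) is not derivable.

No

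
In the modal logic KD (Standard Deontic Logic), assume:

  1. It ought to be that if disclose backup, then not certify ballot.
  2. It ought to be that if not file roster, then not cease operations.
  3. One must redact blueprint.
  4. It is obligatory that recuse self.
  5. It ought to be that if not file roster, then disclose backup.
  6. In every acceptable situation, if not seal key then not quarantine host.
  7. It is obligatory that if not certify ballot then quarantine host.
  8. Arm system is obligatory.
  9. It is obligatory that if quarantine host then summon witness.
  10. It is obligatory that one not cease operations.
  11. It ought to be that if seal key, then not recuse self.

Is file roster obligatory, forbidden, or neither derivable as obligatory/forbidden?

Premise 4 gives O(recuse_self).
Premise 11, O(seal_key → ¬recuse_self), contraposes to O(recuse_self → ¬seal_key); with O(recuse_self) we get O(¬seal_key).
From O(¬seal_key) and premise 6, O(¬seal_key → ¬quarantine_host), we obtain O(¬quarantine_host).
The contrapositive of premise 7 (O(¬certify_ballot → quarantine_host)) is O(¬quarantine_host → certify_ballot), and O(¬quarantine_host) is already established, so O(certify_ballot).
The contrapositive of premise 1 (O(disclose_backup → ¬certify_ballot)) is O(certify_ballot → ¬disclose_backup), and O(certify_ballot) is already established, so O(¬disclose_backup).
The contrapositive of premise 5 (O(¬file_roster → disclose_backup)) is O(¬disclose_backup → file_roster), and O(¬disclose_backup) is already established, so O(file_roster).
Premises 2, 3, 8, 9, 10 do not contribute to this derivation.
Hence file_roster is obligatory.

Obligatory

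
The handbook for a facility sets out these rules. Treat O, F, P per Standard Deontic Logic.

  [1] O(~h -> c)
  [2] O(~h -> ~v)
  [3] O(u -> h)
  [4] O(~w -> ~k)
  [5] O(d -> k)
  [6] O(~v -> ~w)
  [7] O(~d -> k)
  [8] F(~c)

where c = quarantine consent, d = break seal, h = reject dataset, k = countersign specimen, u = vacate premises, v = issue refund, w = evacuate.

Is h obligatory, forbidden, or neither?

Obligatory

Premises 5 and 7 are O(d -> k) and O(~d -> k); every ideal world satisfies d or ~d, so in either case k holds — hence O(k).
The contrapositive of premise 4 (O(~w -> ~k)) is O(k -> w), and O(k) is already established, so O(w).
Premise 6, O(~v -> ~w), contraposes to O(w -> v); with O(w) we get O(v).
Premise 2, O(~h -> ~v), contraposes to O(v -> h); with O(v) we get O(h).
Premises 1, 3, 8 do not contribute to this derivation.
Hence h is obligatory.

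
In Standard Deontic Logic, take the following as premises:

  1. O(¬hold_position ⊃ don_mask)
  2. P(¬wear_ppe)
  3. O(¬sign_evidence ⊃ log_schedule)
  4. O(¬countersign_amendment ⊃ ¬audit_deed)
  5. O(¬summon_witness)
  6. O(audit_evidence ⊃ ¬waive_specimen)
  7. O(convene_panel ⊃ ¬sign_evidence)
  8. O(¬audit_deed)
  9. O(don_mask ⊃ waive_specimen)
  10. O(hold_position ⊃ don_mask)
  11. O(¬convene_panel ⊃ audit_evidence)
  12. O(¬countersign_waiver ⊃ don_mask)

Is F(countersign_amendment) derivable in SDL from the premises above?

Premise 4 is O(¬countersign_amendment ⊃ ¬audit_deed); even if O(¬audit_deed) held, inferring O(¬countersign_amendment) would be affirming the consequent — invalid.
No other premise forces O(¬countersign_amendment). An ideal world satisfying every premise can still have countersign_amendment true, so F(countersign_amendment) is not derivable.

No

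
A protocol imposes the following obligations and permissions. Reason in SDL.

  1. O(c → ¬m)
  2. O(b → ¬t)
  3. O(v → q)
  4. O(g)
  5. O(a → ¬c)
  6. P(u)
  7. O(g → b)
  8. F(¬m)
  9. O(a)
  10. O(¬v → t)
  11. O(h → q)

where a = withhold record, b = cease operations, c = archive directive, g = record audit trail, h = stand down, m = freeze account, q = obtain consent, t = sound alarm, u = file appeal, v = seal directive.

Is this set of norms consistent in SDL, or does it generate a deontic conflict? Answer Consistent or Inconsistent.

Consistent

Premise 1 is O(c → ¬m), but O(c) is not derivable from the premises, so it does not yield O(¬m).
So O(¬m) is not derivable, and the apparent clash with O(m) does not arise.
A world satisfying every obligation exists (e.g. a=true, b=true, c=false, g=true, h=false, m=true, q=true, t=false, u=false, v=true); no atom is both obligatory and forbidden, so the set is consistent.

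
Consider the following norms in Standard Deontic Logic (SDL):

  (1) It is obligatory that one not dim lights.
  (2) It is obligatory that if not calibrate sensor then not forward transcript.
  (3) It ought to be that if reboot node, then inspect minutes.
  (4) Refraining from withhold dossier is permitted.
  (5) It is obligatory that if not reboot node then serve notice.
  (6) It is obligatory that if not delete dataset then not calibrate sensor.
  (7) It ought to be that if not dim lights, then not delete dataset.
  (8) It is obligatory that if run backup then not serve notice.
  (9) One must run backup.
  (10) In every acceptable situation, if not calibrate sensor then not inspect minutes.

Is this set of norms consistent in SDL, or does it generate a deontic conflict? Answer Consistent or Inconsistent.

Inconsistent

Premise 9 gives O(run_backup).
Applying K to premise 8 (O(run_backup → ¬serve_notice)) and O(run_backup) yields O(¬serve_notice).
Premise 5, O(¬reboot_node → serve_notice), contraposes to O(¬serve_notice → reboot_node); with O(¬serve_notice) we get O(reboot_node).
From O(reboot_node) and premise 3, O(reboot_node → inspect_minutes), we obtain O(inspect_minutes).
Premise 10 is O(¬calibrate_sensor → ¬inspect_minutes); contrapositively O(inspect_minutes → calibrate_sensor). Since O(inspect_minutes) holds, K gives O(calibrate_sensor).
The contrapositive of premise 6 (O(¬delete_dataset → ¬calibrate_sensor)) is O(calibrate_sensor → delete_dataset), and O(calibrate_sensor) is already established, so O(delete_dataset).
Premise 7, O(¬dim_lights → ¬delete_dataset), contraposes to O(delete_dataset → dim_lights); with O(delete_dataset) we get O(dim_lights).
However, premise 1 gives O(¬dim_lights).
We now have both O(dim_lights) and O(¬dim_lights) — dim_lights is simultaneously obligatory and forbidden, violating the D-axiom.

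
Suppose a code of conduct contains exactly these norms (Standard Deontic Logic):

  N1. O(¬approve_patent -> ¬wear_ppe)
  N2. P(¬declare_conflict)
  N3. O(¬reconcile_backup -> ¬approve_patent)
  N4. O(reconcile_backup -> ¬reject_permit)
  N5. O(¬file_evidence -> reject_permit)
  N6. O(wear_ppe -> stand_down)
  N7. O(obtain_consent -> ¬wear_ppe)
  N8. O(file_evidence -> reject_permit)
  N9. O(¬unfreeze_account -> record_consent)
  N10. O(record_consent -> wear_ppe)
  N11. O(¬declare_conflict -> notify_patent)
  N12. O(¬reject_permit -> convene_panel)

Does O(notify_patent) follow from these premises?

Premise 11 is O(¬declare_conflict -> notify_patent), but O(¬declare_conflict) is not derivable from the premises (the permission P(¬declare_conflict) asserts only ¬O(declare_conflict), not O(¬declare_conflict)), so it does not yield O(notify_patent).
No other premise forces O(notify_patent). An ideal world satisfying every premise can still have notify_patent false, so O(notify_patent) is not derivable.

No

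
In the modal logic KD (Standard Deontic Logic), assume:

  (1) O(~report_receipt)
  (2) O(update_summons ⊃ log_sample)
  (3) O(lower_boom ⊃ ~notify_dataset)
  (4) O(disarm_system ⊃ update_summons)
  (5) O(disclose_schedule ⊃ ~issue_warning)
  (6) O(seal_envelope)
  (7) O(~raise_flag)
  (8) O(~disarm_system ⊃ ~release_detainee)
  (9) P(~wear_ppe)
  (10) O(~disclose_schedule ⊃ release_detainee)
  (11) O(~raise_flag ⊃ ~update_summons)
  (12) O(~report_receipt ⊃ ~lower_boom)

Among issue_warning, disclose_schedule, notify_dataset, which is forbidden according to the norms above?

issue_warning

From premise 7 we have O(~raise_flag).
From O(~raise_flag) and premise 11, O(~raise_flag ⊃ ~update_summons), we obtain O(~update_summons).
The contrapositive of premise 4 (O(disarm_system ⊃ update_summons)) is O(~update_summons ⊃ ~disarm_system), and O(~update_summons) is already established, so O(~disarm_system).
Applying K to premise 8 (O(~disarm_system ⊃ ~release_detainee)) and O(~disarm_system) yields O(~release_detainee).
Premise 10, O(~disclose_schedule ⊃ release_detainee), contraposes to O(~release_detainee ⊃ disclose_schedule); with O(~release_detainee) we get O(disclose_schedule).
With premise 5, O(disclose_schedule ⊃ ~issue_warning), the K-axiom yields O(~issue_warning).
So O(~issue_warning) holds, i.e. issue_warning is forbidden. None of the other listed options is forbidden under the premises.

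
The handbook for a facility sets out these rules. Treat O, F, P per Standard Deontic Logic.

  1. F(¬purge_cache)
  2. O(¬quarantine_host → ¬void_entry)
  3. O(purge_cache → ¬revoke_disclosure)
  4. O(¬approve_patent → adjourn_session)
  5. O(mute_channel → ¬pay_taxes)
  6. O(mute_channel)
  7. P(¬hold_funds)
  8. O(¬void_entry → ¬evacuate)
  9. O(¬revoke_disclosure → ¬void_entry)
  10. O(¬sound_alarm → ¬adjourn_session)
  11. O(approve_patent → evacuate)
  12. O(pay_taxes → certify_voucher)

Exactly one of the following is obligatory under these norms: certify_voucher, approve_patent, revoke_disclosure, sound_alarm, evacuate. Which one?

F(¬purge_cache) at premise 1 means O(purge_cache).
With premise 3, O(purge_cache → ¬revoke_disclosure), the K-axiom yields O(¬revoke_disclosure).
From O(¬revoke_disclosure) and premise 9, O(¬revoke_disclosure → ¬void_entry), we obtain O(¬void_entry).
With premise 8, O(¬void_entry → ¬evacuate), the K-axiom yields O(¬evacuate).
Premise 11 is O(approve_patent → evacuate); contrapositively O(¬evacuate → ¬approve_patent). Since O(¬evacuate) holds, K gives O(¬approve_patent).
Applying K to premise 4 (O(¬approve_patent → adjourn_session)) and O(¬approve_patent) yields O(adjourn_session).
Premise 10, O(¬sound_alarm → ¬adjourn_session), contraposes to O(adjourn_session → sound_alarm); with O(adjourn_session) we get O(sound_alarm).
So O(sound_alarm) holds — sound_alarm is obligatory. None of the other listed options is made obligatory by any chain of premises.

sound_alarm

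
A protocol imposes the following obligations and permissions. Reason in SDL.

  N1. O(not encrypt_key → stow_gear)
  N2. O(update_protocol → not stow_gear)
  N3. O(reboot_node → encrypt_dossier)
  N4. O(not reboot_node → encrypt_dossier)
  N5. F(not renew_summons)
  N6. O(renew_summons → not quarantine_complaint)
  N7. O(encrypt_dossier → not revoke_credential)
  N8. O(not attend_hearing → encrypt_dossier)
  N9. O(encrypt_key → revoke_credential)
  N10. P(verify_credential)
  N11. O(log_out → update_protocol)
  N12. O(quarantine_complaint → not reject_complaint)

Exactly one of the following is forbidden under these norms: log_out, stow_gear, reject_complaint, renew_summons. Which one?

Premises 3 and 4 cover both cases: O(reboot_node → encrypt_dossier) and O(not reboot_node → encrypt_dossier). Since reboot_node ∨ not reboot_node is a tautology, O(encrypt_dossier) follows.
From O(encrypt_dossier) and premise 7, O(encrypt_dossier → not revoke_credential), we obtain O(not revoke_credential).
Premise 9 is O(encrypt_key → revoke_credential); contrapositively O(not revoke_credential → not encrypt_key). Since O(not revoke_credential) holds, K gives O(not encrypt_key).
Applying K to premise 1 (O(not encrypt_key → stow_gear)) and O(not encrypt_key) yields O(stow_gear).
The contrapositive of premise 2 (O(update_protocol → not stow_gear)) is O(stow_gear → not update_protocol), and O(stow_gear) is already established, so O(not update_protocol).
Premise 11, O(log_out → update_protocol), contraposes to O(not update_protocol → not log_out); with O(not update_protocol) we get O(not log_out).
So O(not log_out) holds, i.e. log_out is forbidden. None of the other listed options is forbidden under the premises.

log_out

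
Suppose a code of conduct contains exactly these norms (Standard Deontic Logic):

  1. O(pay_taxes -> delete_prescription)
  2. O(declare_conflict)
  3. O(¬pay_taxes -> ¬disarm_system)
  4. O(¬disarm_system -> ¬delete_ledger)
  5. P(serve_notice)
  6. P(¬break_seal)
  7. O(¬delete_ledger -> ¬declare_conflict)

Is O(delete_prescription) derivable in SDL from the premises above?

Yes

Premise 2 states O(declare_conflict) outright.
Premise 7 is O(¬delete_ledger -> ¬declare_conflict); contrapositively O(declare_conflict -> delete_ledger). Since O(declare_conflict) holds, K gives O(delete_ledger).
Premise 4, O(¬disarm_system -> ¬delete_ledger), contraposes to O(delete_ledger -> disarm_system); with O(delete_ledger) we get O(disarm_system).
The contrapositive of premise 3 (O(¬pay_taxes -> ¬disarm_system)) is O(disarm_system -> pay_taxes), and O(disarm_system) is already established, so O(pay_taxes).
Applying K to premise 1 (O(pay_taxes -> delete_prescription)) and O(pay_taxes) yields O(delete_prescription).
Premises 5, 6 do not contribute to this derivation.
So O(delete_prescription) follows.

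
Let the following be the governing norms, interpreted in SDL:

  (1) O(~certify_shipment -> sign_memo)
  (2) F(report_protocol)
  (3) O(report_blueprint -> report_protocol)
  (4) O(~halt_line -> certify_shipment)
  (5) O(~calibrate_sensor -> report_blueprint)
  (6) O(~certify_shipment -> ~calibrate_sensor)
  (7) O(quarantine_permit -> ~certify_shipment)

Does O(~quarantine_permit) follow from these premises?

Yes

Premise 2 is F(report_protocol), i.e. O(~report_protocol).
The contrapositive of premise 3 (O(report_blueprint -> report_protocol)) is O(~report_protocol -> ~report_blueprint), and O(~report_protocol) is already established, so O(~report_blueprint).
The contrapositive of premise 5 (O(~calibrate_sensor -> report_blueprint)) is O(~report_blueprint -> calibrate_sensor), and O(~report_blueprint) is already established, so O(calibrate_sensor).
Premise 6, O(~certify_shipment -> ~calibrate_sensor), contraposes to O(calibrate_sensor -> certify_shipment); with O(calibrate_sensor) we get O(certify_shipment).
Premise 7 is O(quarantine_permit -> ~certify_shipment); contrapositively O(certify_shipment -> ~quarantine_permit). Since O(certify_shipment) holds, K gives O(~quarantine_permit).
Premises 1, 4 do not contribute to this derivation.
So O(~quarantine_permit) follows.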